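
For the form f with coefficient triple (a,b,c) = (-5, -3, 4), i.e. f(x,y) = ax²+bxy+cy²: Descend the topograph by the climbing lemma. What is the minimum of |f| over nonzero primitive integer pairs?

descent: ρ → (4,3,-5)  [lands on river]
river: ρ → (-5,7,2)
river: ρ → (2,9,-1)
river: ρ → (-1,9,2)
river: ρ → (2,7,-5)
river: ρ → (-5,3,4)
river: ρ → (4,5,-4)
river: ρ → (-4,3,5)
river: ρ → (5,7,-2)
river: ρ → (-2,9,1)
river: ρ → (1,9,-2)
river: ρ → (-2,7,5)
river: ρ → (5,3,-4)
river: ρ → (-4,5,4)
closes: descent 1, river 14
min |a| on river = 1

1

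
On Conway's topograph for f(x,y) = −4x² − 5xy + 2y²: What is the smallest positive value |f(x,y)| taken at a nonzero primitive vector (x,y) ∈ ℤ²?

descent: ρ → (2,5,-4)  [lands on river]
river: ρ → (-4,3,3)
river: ρ → (3,3,-4)
river: ρ → (-4,5,2)
river: ρ → (2,7,-1)
river: ρ → (-1,7,2)
closes: descent 1, river 6
min |a| on river = 1

1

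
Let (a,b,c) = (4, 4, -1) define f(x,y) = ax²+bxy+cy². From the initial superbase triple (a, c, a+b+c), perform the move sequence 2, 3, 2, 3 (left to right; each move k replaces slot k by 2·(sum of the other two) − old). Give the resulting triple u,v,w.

start (4,-1,7) = (f(1,0),f(0,1),f(1,1))
replace slot 2: 2·(4+7) − (-1) = 23 → (4,23,7)
replace slot 3: 2·(4+23) − 7 = 47 → (4,23,47)
replace slot 2: 2·(4+47) − 23 = 79 → (4,79,47)
replace slot 3: 2·(4+79) − 47 = 119 → (4,79,119)

4,79,119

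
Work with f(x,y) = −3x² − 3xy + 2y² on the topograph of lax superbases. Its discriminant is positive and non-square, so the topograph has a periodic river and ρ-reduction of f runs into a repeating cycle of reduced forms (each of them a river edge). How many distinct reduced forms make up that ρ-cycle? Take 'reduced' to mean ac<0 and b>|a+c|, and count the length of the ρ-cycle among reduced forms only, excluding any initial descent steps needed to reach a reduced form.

D = 33, ⌊√D⌋ = 5
descent: ρ → (2,3,-3)  [lands on river]
river: ρ → (-3,3,2)
river: ρ → (2,5,-1)
river: ρ → (-1,5,2)
ρ-cycle length = 4 (tail of 1 descent step not counted)

4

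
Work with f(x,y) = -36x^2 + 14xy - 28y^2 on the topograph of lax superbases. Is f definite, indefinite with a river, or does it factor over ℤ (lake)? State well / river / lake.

D = b²−4ac = 14² − 4·(-36)·(-28) = -3836
D < 0 ⇒ definite ⇒ every region one sign ⇒ single well

well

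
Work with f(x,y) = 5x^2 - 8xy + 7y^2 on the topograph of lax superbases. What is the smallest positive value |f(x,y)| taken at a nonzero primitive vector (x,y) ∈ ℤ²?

translate: b→2 (≡-8 mod 10), so (5,-8,7)→(5,2,4)
flip: (5,2,4)→(4,-2,5)
reduced (well bottom): (4,-2,5) with a≤c, −a<b≤a
well minimum = a = 4

4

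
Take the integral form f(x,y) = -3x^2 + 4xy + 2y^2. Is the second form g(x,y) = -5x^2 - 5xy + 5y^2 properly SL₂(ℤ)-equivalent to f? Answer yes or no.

D₁ = 40, D₂ = 125
discriminants differ ⇒ not SL₂(ℤ)-equivalent

no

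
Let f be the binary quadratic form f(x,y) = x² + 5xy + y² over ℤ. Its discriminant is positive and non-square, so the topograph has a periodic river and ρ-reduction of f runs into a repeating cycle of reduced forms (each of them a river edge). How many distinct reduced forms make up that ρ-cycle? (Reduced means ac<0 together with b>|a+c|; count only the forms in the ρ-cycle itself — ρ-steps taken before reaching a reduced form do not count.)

D = 21, ⌊√D⌋ = 4
descent: ρ → (1,3,-3)  [lands on river]
river: ρ → (-3,3,1)
ρ-cycle length = 2 (tail of 1 descent step not counted)

2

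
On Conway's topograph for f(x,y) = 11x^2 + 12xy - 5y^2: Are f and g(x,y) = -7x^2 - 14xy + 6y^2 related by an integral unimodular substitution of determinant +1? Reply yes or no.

D₁ = 364, D₂ = 364
river cycle of f (length 8): (-5, 18, 2), (2, 18, -5), (-5, 12, 11), (11, 10, -6), (-6, 14, 7), (7, 14, -6), (-6, 10, 11), (11, 12, -5)
river cycle of g (length 8): (6, 14, -7), (-7, 14, 6), (6, 10, -11), (-11, 12, 5), (5, 18, -2), (-2, 18, 5), (5, 12, -11), (-11, 10, 6)
cycles differ ⇒ inequivalent

no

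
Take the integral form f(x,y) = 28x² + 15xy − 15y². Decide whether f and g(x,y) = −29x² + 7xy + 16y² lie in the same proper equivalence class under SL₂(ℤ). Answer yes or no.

D₁ = 1905, D₂ = 1905
river cycle of f (length 18): (-15, 15, 28), (28, 41, -2), (-2, 43, 7), (7, 41, -8), (-8, 39, 12), (12, 33, -17), (-17, 35, 10), (10, 25, -32), (-32, 39, 3), (3, 39, -32), … (8 more)
river cycle of g (length 22): (16, 25, -20), (-20, 15, 21), (21, 27, -14), (-14, 29, 19), (19, 9, -24), (-24, 39, 4), (4, 41, -14), (-14, 43, 1), (1, 43, -14), (-14, 41, 4), … (12 more)
cycles differ ⇒ inequivalent

no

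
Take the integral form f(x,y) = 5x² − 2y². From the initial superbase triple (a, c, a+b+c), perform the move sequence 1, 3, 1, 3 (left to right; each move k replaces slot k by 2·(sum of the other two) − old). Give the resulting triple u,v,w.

start (5,-2,3) = (f(1,0),f(0,1),f(1,1))
replace slot 1: 2·((-2)+3) − 5 = -3 → (-3,-2,3)
replace slot 3: 2·((-3)+(-2)) − 3 = -13 → (-3,-2,-13)
replace slot 1: 2·((-2)+(-13)) − (-3) = -27 → (-27,-2,-13)
replace slot 3: 2·((-27)+(-2)) − (-13) = -45 → (-27,-2,-45)

-27,-2,-45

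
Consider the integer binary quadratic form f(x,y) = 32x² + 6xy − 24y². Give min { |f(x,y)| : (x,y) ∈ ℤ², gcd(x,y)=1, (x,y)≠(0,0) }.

descent: ρ → (-24,42,14)  [lands on river]
river: ρ → (14,42,-24)
river: ρ → (-24,54,2)
river: ρ → (2,54,-24)
closes: descent 1, river 4
min |a| on river = 2

2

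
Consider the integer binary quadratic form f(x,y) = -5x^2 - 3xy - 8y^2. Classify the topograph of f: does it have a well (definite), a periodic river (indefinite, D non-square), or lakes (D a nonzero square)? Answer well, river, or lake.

D = b²−4ac = (-3)² − 4·(-5)·(-8) = -151
D < 0 ⇒ definite ⇒ every region one sign ⇒ single well

well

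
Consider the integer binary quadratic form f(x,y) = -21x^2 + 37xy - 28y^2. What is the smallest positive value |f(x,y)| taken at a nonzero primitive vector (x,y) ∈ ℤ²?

translate: b→5 (≡-37 mod 42), so (21,-37,28)→(21,5,12)
flip: (21,5,12)→(12,-5,21)
reduced (well bottom): (12,-5,21) with a≤c, −a<b≤a
well minimum |f| = |-12| = 12 (negative-definite)

12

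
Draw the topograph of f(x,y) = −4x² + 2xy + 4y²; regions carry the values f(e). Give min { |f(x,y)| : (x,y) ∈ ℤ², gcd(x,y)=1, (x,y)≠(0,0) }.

river: ρ → (4,6,-2)
river: ρ → (-2,6,4)
river: ρ → (4,2,-4)
river: ρ → (-4,6,2)
river: ρ → (2,6,-4)
river: ρ → (-4,2,4)
closes: descent 0, river 6
min |a| on river = 2

2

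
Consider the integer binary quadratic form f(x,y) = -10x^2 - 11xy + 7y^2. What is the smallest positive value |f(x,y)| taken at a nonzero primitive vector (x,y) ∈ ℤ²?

descent: ρ → (7,11,-10)  [lands on river]
river: ρ → (-10,9,8)
river: ρ → (8,7,-11)
river: ρ → (-11,15,4)
river: ρ → (4,17,-7)
river: ρ → (-7,11,10)
river: ρ → (10,9,-8)
river: ρ → (-8,7,11)
river: ρ → (11,15,-4)
river: ρ → (-4,17,7)
closes: descent 1, river 10
min |a| on river = 4

4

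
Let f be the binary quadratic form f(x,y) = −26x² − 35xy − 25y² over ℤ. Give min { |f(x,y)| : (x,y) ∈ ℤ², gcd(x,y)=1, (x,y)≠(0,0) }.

translate: b→-17 (≡35 mod 52), so (26,35,25)→(26,-17,16)
flip: (26,-17,16)→(16,17,26)
translate: b→-15 (≡17 mod 32), so (16,17,26)→(16,-15,25)
reduced (well bottom): (16,-15,25) with a≤c, −a<b≤a
well minimum |f| = |-16| = 16 (negative-definite)

16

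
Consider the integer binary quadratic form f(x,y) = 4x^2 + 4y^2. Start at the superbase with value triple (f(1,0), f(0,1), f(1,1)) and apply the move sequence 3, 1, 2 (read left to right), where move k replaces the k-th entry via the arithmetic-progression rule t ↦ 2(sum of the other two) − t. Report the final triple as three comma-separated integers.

start (4,4,8) = (f(1,0),f(0,1),f(1,1))
replace slot 3: 2·(4+4) − 8 = 8 → (4,4,8)
replace slot 1: 2·(4+8) − 4 = 20 → (20,4,8)
replace slot 2: 2·(20+8) − 4 = 52 → (20,52,8)

20,52,8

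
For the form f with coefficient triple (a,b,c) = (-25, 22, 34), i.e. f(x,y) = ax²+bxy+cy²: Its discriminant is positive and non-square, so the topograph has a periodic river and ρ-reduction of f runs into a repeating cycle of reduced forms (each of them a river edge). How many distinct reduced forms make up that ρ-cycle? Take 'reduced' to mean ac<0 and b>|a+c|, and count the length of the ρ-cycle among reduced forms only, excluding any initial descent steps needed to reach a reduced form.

D = 3884, ⌊√D⌋ = 62
river: ρ → (34,46,-13)
river: ρ → (-13,58,10)
river: ρ → (10,62,-1)
river: ρ → (-1,62,10)
river: ρ → (10,58,-13)
river: ρ → (-13,46,34)
river: ρ → (34,22,-25)
river: ρ → (-25,28,31)
river: ρ → (31,34,-22)
river: ρ → (-22,54,11)
river: ρ → (11,56,-17)
river: ρ → (-17,46,26)
river: ρ → (26,58,-5)
river: ρ → (-5,62,2)
river: ρ → (2,62,-5)
river: ρ → (-5,58,26)
river: ρ → (26,46,-17)
river: ρ → (-17,56,11)
river: ρ → (11,54,-22)
river: ρ → (-22,34,31)
river: ρ → (31,28,-25)
river: ρ → (-25,22,34)
ρ-cycle length = 22 (tail of 0 descent steps not counted)

22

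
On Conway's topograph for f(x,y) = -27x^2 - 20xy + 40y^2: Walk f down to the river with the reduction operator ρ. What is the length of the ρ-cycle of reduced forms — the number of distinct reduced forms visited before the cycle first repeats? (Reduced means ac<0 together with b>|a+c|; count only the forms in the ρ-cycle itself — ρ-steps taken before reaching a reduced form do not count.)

D = 4720, ⌊√D⌋ = 68
descent: ρ → (40,20,-27)  [lands on river]
river: ρ → (-27,34,33)
river: ρ → (33,32,-28)
river: ρ → (-28,24,37)
river: ρ → (37,50,-15)
river: ρ → (-15,40,52)
river: ρ → (52,64,-3)
river: ρ → (-3,68,8)
river: ρ → (8,60,-35)
river: ρ → (-35,10,33)
river: ρ → (33,56,-12)
river: ρ → (-12,64,13)
river: ρ → (13,66,-7)
river: ρ → (-7,60,40)
ρ-cycle length = 14 (tail of 1 descent step not counted)

14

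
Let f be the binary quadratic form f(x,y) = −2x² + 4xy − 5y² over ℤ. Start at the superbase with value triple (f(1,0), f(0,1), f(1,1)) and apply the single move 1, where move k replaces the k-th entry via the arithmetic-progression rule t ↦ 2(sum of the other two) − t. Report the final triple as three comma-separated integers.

start (-2,-5,-3) = (f(1,0),f(0,1),f(1,1))
replace slot 1: 2·((-5)+(-3)) − (-2) = -14 → (-14,-5,-3)

-14,-5,-3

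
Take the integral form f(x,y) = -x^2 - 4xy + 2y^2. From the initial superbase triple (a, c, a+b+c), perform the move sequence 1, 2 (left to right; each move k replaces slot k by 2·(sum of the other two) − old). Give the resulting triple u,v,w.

start (-1,2,-3) = (f(1,0),f(0,1),f(1,1))
replace slot 1: 2·(2+(-3)) − (-1) = -1 → (-1,2,-3)
replace slot 2: 2·((-1)+(-3)) − 2 = -10 → (-1,-10,-3)

-1,-10,-3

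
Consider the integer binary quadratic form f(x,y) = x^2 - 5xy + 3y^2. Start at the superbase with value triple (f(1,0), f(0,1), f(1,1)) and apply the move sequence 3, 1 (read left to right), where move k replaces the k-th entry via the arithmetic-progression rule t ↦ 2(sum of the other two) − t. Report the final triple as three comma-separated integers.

start (1,3,-1) = (f(1,0),f(0,1),f(1,1))
replace slot 3: 2·(1+3) − (-1) = 9 → (1,3,9)
replace slot 1: 2·(3+9) − 1 = 23 → (23,3,9)

23,3,9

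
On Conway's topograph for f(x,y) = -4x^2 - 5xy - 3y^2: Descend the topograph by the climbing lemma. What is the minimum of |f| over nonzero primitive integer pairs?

translate: b→-3 (≡5 mod 8), so (4,5,3)→(4,-3,2)
flip: (4,-3,2)→(2,3,4)
translate: b→-1 (≡3 mod 4), so (2,3,4)→(2,-1,3)
reduced (well bottom): (2,-1,3) with a≤c, −a<b≤a
well minimum |f| = |-2| = 2 (negative-definite)

2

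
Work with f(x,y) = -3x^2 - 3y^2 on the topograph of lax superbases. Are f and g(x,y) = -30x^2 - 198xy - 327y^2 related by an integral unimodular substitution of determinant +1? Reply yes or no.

D₁ = -36, D₂ = -36
f is negative-definite; reduce −f:
−f: reduced (well bottom): (3,0,3) with a≤c, −a<b≤a
flip sign back: reduced form of f is (-3,0,-3)
g is negative-definite; reduce −g:
−g: translate: b→18 (≡198 mod 60), so (30,198,327)→(30,18,3)
−g: flip: (30,18,3)→(3,-18,30)
−g: translate: b→0 (≡-18 mod 6), so (3,-18,30)→(3,0,3)
−g: reduced (well bottom): (3,0,3) with a≤c, −a<b≤a
flip sign back: reduced form of g is (-3,0,-3)
reduced forms (-3, 0, -3) vs (-3, 0, -3) ⇒ equivalent

yes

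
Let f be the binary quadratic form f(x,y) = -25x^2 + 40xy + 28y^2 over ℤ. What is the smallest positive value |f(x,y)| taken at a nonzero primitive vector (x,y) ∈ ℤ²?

river: ρ → (28,16,-37)
river: ρ → (-37,58,7)
river: ρ → (7,54,-53)
river: ρ → (-53,52,8)
river: ρ → (8,60,-25)
river: ρ → (-25,40,28)
closes: descent 0, river 6
min |a| on river = 7

7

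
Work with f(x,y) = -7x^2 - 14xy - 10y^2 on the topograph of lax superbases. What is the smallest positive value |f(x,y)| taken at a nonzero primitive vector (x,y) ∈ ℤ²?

translate: b→0 (≡14 mod 14), so (7,14,10)→(7,0,3)
flip: (7,0,3)→(3,0,7)
reduced (well bottom): (3,0,7) with a≤c, −a<b≤a
well minimum |f| = |-3| = 3 (negative-definite)

3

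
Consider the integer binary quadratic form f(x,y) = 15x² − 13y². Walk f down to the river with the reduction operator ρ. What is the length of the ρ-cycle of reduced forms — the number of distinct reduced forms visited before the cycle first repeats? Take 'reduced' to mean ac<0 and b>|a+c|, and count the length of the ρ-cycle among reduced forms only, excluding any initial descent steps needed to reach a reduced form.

D = 780, ⌊√D⌋ = 27
descent: ρ → (-13,26,2)  [lands on river]
river: ρ → (2,26,-13)
ρ-cycle length = 2 (tail of 1 descent step not counted)

2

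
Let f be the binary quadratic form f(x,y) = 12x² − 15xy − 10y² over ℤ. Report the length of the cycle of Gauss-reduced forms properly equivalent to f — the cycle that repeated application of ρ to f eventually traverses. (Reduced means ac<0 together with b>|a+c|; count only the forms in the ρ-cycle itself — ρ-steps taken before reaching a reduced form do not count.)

D = 705, ⌊√D⌋ = 26
descent: ρ → (-10,15,12)  [lands on river]
river: ρ → (12,9,-13)
river: ρ → (-13,17,8)
river: ρ → (8,15,-15)
river: ρ → (-15,15,8)
river: ρ → (8,17,-13)
river: ρ → (-13,9,12)
river: ρ → (12,15,-10)
river: ρ → (-10,25,2)
river: ρ → (2,23,-22)
river: ρ → (-22,21,3)
river: ρ → (3,21,-22)
river: ρ → (-22,23,2)
river: ρ → (2,25,-10)
ρ-cycle length = 14 (tail of 1 descent step not counted)

14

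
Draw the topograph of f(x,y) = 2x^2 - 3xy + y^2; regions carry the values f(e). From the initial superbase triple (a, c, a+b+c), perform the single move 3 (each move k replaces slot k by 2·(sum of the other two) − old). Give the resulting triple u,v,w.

start (2,1,0) = (f(1,0),f(0,1),f(1,1))
replace slot 3: 2·(2+1) − 0 = 6 → (2,1,6)

2,1,6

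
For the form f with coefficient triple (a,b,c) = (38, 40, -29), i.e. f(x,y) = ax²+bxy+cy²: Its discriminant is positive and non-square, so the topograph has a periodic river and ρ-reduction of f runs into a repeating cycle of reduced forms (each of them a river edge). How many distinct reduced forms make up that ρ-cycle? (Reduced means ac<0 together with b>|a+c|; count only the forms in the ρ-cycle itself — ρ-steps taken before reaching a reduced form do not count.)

D = 6008, ⌊√D⌋ = 77
river: ρ → (-29,76,2)
river: ρ → (2,76,-29)
river: ρ → (-29,40,38)
river: ρ → (38,36,-31)
river: ρ → (-31,26,43)
river: ρ → (43,60,-14)
river: ρ → (-14,52,59)
river: ρ → (59,66,-7)
river: ρ → (-7,74,19)
river: ρ → (19,40,-58)
river: ρ → (-58,76,1)
river: ρ → (1,76,-58)
river: ρ → (-58,40,19)
river: ρ → (19,74,-7)
river: ρ → (-7,66,59)
river: ρ → (59,52,-14)
river: ρ → (-14,60,43)
river: ρ → (43,26,-31)
river: ρ → (-31,36,38)
river: ρ → (38,40,-29)
ρ-cycle length = 20 (tail of 0 descent steps not counted)

20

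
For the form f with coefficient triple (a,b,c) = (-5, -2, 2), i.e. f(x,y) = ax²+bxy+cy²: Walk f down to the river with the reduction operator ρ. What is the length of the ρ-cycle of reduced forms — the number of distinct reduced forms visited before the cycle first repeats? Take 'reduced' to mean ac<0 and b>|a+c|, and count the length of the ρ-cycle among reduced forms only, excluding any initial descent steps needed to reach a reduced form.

D = 44, ⌊√D⌋ = 6
descent: ρ → (2,6,-1)  [lands on river]
river: ρ → (-1,6,2)
ρ-cycle length = 2 (tail of 1 descent step not counted)

2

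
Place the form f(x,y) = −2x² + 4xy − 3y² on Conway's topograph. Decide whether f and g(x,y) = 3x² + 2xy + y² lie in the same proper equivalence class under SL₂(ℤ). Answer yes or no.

D₁ = -8, D₂ = -8
f is negative-definite; reduce −f:
−f: translate: b→0 (≡-4 mod 4), so (2,-4,3)→(2,0,1)
−f: flip: (2,0,1)→(1,0,2)
−f: reduced (well bottom): (1,0,2) with a≤c, −a<b≤a
flip sign back: reduced form of f is (-1,0,-2)
g: flip: (3,2,1)→(1,-2,3)
g: translate: b→0 (≡-2 mod 2), so (1,-2,3)→(1,0,2)
g: reduced (well bottom): (1,0,2) with a≤c, −a<b≤a
reduced forms (-1, 0, -2) vs (1, 0, 2) ⇒ inequivalent

no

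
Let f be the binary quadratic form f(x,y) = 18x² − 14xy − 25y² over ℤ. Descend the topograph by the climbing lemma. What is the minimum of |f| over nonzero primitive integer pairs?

descent: ρ → (-25,14,18)  [lands on river]
river: ρ → (18,22,-21)
river: ρ → (-21,20,19)
river: ρ → (19,18,-22)
river: ρ → (-22,26,15)
river: ρ → (15,34,-14)
river: ρ → (-14,22,27)
river: ρ → (27,32,-9)
river: ρ → (-9,40,11)
river: ρ → (11,26,-30)
river: ρ → (-30,34,7)
river: ρ → (7,36,-25)
closes: descent 1, river 12
min |a| on river = 7

7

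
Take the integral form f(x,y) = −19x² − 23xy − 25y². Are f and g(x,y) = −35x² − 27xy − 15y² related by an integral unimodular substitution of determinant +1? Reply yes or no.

D₁ = -1371, D₂ = -1371
f is negative-definite; reduce −f:
−f: translate: b→-15 (≡23 mod 38), so (19,23,25)→(19,-15,21)
−f: reduced (well bottom): (19,-15,21) with a≤c, −a<b≤a
flip sign back: reduced form of f is (-19,15,-21)
g is negative-definite; reduce −g:
−g: flip: (35,27,15)→(15,-27,35)
−g: translate: b→3 (≡-27 mod 30), so (15,-27,35)→(15,3,23)
−g: reduced (well bottom): (15,3,23) with a≤c, −a<b≤a
flip sign back: reduced form of g is (-15,-3,-23)
reduced forms (-19, 15, -21) vs (-15, -3, -23) ⇒ inequivalent

no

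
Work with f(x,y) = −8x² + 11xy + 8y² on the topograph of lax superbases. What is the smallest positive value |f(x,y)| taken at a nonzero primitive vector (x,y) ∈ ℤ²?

river: ρ → (8,5,-11)
river: ρ → (-11,17,2)
river: ρ → (2,19,-2)
river: ρ → (-2,17,11)
river: ρ → (11,5,-8)
river: ρ → (-8,11,8)
closes: descent 0, river 6
min |a| on river = 2

2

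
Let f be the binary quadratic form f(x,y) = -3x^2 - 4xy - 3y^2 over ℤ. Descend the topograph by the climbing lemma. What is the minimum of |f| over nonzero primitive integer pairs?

translate: b→-2 (≡4 mod 6), so (3,4,3)→(3,-2,2)
flip: (3,-2,2)→(2,2,3)
reduced (well bottom): (2,2,3) with a≤c, −a<b≤a
well minimum |f| = |-2| = 2 (negative-definite)

2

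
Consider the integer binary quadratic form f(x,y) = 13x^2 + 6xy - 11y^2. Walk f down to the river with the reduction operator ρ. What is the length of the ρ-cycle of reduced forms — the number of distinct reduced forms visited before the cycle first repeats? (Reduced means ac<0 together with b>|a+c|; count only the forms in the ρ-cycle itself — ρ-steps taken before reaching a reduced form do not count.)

D = 608, ⌊√D⌋ = 24
river: ρ → (-11,16,8)
river: ρ → (8,16,-11)
river: ρ → (-11,6,13)
river: ρ → (13,20,-4)
river: ρ → (-4,20,13)
river: ρ → (13,6,-11)
ρ-cycle length = 6 (tail of 0 descent steps not counted)

6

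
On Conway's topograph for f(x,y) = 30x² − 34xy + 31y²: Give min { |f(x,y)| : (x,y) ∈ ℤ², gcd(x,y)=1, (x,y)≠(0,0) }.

translate: b→26 (≡-34 mod 60), so (30,-34,31)→(30,26,27)
flip: (30,26,27)→(27,-26,30)
reduced (well bottom): (27,-26,30) with a≤c, −a<b≤a
well minimum = a = 27

27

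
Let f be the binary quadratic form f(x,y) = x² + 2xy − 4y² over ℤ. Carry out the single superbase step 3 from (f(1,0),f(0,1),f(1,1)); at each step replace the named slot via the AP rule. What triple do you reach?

start (1,-4,-1) = (f(1,0),f(0,1),f(1,1))
replace slot 3: 2·(1+(-4)) − (-1) = -5 → (1,-4,-5)

1,-4,-5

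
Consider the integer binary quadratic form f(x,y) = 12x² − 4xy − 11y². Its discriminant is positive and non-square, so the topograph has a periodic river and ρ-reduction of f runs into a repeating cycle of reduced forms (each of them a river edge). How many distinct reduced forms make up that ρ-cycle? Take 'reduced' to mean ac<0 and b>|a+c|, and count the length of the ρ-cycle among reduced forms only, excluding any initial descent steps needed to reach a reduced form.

D = 544, ⌊√D⌋ = 23
descent: ρ → (-11,4,12)  [lands on river]
river: ρ → (12,20,-3)
river: ρ → (-3,22,5)
river: ρ → (5,18,-11)
ρ-cycle length = 4 (tail of 1 descent step not counted)

4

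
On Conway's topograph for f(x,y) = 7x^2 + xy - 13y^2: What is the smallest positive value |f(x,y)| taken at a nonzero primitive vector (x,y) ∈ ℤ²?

descent: ρ → (-13,-1,7)
descent: ρ → (7,15,-5)  [lands on river]
river: ρ → (-5,15,7)
river: ρ → (7,13,-7)
river: ρ → (-7,15,5)
river: ρ → (5,15,-7)
river: ρ → (-7,13,7)
closes: descent 2, river 6
min |a| on river = 5

5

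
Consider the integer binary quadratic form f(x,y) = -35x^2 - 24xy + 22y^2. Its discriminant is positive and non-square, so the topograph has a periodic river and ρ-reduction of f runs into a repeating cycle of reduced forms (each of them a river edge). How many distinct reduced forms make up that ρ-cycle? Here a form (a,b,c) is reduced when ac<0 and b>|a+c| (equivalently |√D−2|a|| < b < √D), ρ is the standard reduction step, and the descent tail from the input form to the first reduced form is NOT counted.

D = 3656, ⌊√D⌋ = 60
descent: ρ → (22,24,-35)  [lands on river]
river: ρ → (-35,46,11)
river: ρ → (11,42,-43)
river: ρ → (-43,44,10)
river: ρ → (10,56,-13)
river: ρ → (-13,48,26)
river: ρ → (26,56,-5)
river: ρ → (-5,54,37)
river: ρ → (37,20,-22)
river: ρ → (-22,24,35)
river: ρ → (35,46,-11)
river: ρ → (-11,42,43)
river: ρ → (43,44,-10)
river: ρ → (-10,56,13)
river: ρ → (13,48,-26)
river: ρ → (-26,56,5)
river: ρ → (5,54,-37)
river: ρ → (-37,20,22)
ρ-cycle length = 18 (tail of 1 descent step not counted)

18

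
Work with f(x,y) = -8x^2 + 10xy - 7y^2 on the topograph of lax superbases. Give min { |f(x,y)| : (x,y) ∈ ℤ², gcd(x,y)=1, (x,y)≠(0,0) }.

translate: b→6 (≡-10 mod 16), so (8,-10,7)→(8,6,5)
flip: (8,6,5)→(5,-6,8)
translate: b→4 (≡-6 mod 10), so (5,-6,8)→(5,4,7)
reduced (well bottom): (5,4,7) with a≤c, −a<b≤a
well minimum |f| = |-5| = 5 (negative-definite)

5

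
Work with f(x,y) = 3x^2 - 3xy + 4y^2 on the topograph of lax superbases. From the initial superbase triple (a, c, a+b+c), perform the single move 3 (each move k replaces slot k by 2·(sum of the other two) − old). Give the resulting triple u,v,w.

start (3,4,4) = (f(1,0),f(0,1),f(1,1))
replace slot 3: 2·(3+4) − 4 = 10 → (3,4,10)

3,4,10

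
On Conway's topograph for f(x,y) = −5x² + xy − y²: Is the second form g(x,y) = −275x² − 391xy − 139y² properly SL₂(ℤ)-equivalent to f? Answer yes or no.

D₁ = -19, D₂ = -19
f is negative-definite; reduce −f:
−f: flip: (5,-1,1)→(1,1,5)
−f: reduced (well bottom): (1,1,5) with a≤c, −a<b≤a
flip sign back: reduced form of f is (-1,-1,-5)
g is negative-definite; reduce −g:
−g: translate: b→-159 (≡391 mod 550), so (275,391,139)→(275,-159,23)
−g: flip: (275,-159,23)→(23,159,275)
−g: translate: b→21 (≡159 mod 46), so (23,159,275)→(23,21,5)
−g: flip: (23,21,5)→(5,-21,23)
−g: translate: b→-1 (≡-21 mod 10), so (5,-21,23)→(5,-1,1)
−g: flip: (5,-1,1)→(1,1,5)
−g: reduced (well bottom): (1,1,5) with a≤c, −a<b≤a
flip sign back: reduced form of g is (-1,-1,-5)
reduced forms (-1, -1, -5) vs (-1, -1, -5) ⇒ equivalent

yes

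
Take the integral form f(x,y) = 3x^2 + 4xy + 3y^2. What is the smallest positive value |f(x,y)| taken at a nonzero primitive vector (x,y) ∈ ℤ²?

translate: b→-2 (≡4 mod 6), so (3,4,3)→(3,-2,2)
flip: (3,-2,2)→(2,2,3)
reduced (well bottom): (2,2,3) with a≤c, −a<b≤a
well minimum = a = 2

2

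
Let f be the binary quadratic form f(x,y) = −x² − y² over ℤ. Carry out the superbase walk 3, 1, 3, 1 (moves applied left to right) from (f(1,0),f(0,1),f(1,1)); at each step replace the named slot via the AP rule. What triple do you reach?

start (-1,-1,-2) = (f(1,0),f(0,1),f(1,1))
replace slot 3: 2·((-1)+(-1)) − (-2) = -2 → (-1,-1,-2)
replace slot 1: 2·((-1)+(-2)) − (-1) = -5 → (-5,-1,-2)
replace slot 3: 2·((-5)+(-1)) − (-2) = -10 → (-5,-1,-10)
replace slot 1: 2·((-1)+(-10)) − (-5) = -17 → (-17,-1,-10)

-17,-1,-10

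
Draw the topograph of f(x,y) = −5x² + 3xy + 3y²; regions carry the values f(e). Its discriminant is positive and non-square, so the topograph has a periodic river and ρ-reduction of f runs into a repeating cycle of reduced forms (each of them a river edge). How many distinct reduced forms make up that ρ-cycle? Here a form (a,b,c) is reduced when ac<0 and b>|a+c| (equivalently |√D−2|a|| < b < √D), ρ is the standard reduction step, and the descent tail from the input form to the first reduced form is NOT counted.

D = 69, ⌊√D⌋ = 8
river: ρ → (3,3,-5)
river: ρ → (-5,7,1)
river: ρ → (1,7,-5)
river: ρ → (-5,3,3)
ρ-cycle length = 4 (tail of 0 descent steps not counted)

4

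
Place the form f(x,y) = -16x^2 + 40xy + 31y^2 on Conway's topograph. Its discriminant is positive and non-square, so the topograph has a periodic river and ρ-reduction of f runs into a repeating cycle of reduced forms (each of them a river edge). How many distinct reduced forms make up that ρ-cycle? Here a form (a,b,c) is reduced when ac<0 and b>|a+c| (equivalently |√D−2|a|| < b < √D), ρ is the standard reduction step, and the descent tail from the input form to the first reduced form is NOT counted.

D = 3584, ⌊√D⌋ = 59
river: ρ → (31,22,-25)
river: ρ → (-25,28,28)
river: ρ → (28,28,-25)
river: ρ → (-25,22,31)
river: ρ → (31,40,-16)
river: ρ → (-16,56,7)
river: ρ → (7,56,-16)
river: ρ → (-16,40,31)
ρ-cycle length = 8 (tail of 0 descent steps not counted)

8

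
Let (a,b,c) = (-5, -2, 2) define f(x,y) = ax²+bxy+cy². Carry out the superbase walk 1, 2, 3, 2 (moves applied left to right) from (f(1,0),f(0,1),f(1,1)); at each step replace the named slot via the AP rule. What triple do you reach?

start (-5,2,-5) = (f(1,0),f(0,1),f(1,1))
replace slot 1: 2·(2+(-5)) − (-5) = -1 → (-1,2,-5)
replace slot 2: 2·((-1)+(-5)) − 2 = -14 → (-1,-14,-5)
replace slot 3: 2·((-1)+(-14)) − (-5) = -25 → (-1,-14,-25)
replace slot 2: 2·((-1)+(-25)) − (-14) = -38 → (-1,-38,-25)

-1,-38,-25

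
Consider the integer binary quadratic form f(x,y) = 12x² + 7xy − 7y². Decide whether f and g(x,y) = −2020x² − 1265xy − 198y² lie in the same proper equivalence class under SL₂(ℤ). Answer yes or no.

D₁ = 385, D₂ = 385
river cycle of f (length 10): (-7, 7, 12), (12, 17, -2), (-2, 19, 3), (3, 17, -8), (-8, 15, 5), (5, 15, -8), (-8, 17, 3), (3, 19, -2), (-2, 17, 12), (12, 7, -7)
river cycle of g (length 10): (-7, 7, 12), (12, 17, -2), (-2, 19, 3), (3, 17, -8), (-8, 15, 5), (5, 15, -8), (-8, 17, 3), (3, 19, -2), (-2, 17, 12), (12, 7, -7)
cycles coincide ⇒ equivalent

yes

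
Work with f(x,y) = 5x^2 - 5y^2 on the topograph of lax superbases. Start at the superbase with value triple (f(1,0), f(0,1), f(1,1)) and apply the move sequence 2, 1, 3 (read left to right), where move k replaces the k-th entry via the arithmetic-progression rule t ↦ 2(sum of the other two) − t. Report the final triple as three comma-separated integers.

start (5,-5,0) = (f(1,0),f(0,1),f(1,1))
replace slot 2: 2·(5+0) − (-5) = 15 → (5,15,0)
replace slot 1: 2·(15+0) − 5 = 25 → (25,15,0)
replace slot 3: 2·(25+15) − 0 = 80 → (25,15,80)

25,15,80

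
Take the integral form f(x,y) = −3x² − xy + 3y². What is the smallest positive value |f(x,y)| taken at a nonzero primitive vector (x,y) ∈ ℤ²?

descent: ρ → (3,1,-3)  [lands on river]
river: ρ → (-3,5,1)
river: ρ → (1,5,-3)
river: ρ → (-3,1,3)
river: ρ → (3,5,-1)
river: ρ → (-1,5,3)
closes: descent 1, river 6
min |a| on river = 1

1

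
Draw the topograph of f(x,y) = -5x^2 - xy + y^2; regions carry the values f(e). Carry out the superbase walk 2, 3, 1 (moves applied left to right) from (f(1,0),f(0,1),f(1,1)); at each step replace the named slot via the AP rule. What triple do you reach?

start (-5,1,-5) = (f(1,0),f(0,1),f(1,1))
replace slot 2: 2·((-5)+(-5)) − 1 = -21 → (-5,-21,-5)
replace slot 3: 2·((-5)+(-21)) − (-5) = -47 → (-5,-21,-47)
replace slot 1: 2·((-21)+(-47)) − (-5) = -131 → (-131,-21,-47)

-131,-21,-47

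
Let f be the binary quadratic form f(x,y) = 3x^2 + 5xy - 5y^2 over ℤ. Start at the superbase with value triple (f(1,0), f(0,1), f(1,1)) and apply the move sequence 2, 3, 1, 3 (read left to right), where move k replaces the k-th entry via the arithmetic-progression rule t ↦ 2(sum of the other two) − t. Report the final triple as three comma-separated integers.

start (3,-5,3) = (f(1,0),f(0,1),f(1,1))
replace slot 2: 2·(3+3) − (-5) = 17 → (3,17,3)
replace slot 3: 2·(3+17) − 3 = 37 → (3,17,37)
replace slot 1: 2·(17+37) − 3 = 105 → (105,17,37)
replace slot 3: 2·(105+17) − 37 = 207 → (105,17,207)

105,17,207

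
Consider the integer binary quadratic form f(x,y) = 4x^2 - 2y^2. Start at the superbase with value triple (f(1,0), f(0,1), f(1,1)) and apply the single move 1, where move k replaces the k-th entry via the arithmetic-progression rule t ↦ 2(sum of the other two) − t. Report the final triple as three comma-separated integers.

start (4,-2,2) = (f(1,0),f(0,1),f(1,1))
replace slot 1: 2·((-2)+2) − 4 = -4 → (-4,-2,2)

-4,-2,2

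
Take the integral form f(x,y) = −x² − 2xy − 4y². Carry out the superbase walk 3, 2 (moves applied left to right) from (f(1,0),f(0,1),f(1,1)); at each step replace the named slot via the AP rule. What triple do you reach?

start (-1,-4,-7) = (f(1,0),f(0,1),f(1,1))
replace slot 3: 2·((-1)+(-4)) − (-7) = -3 → (-1,-4,-3)
replace slot 2: 2·((-1)+(-3)) − (-4) = -4 → (-1,-4,-3)

-1,-4,-3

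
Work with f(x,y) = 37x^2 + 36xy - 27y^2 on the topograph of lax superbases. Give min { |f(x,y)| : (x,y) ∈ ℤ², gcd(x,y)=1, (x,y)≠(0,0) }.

river: ρ → (-27,72,1)
river: ρ → (1,72,-27)
river: ρ → (-27,36,37)
river: ρ → (37,38,-26)
river: ρ → (-26,66,9)
river: ρ → (9,60,-47)
river: ρ → (-47,34,22)
river: ρ → (22,54,-27)
river: ρ → (-27,54,22)
river: ρ → (22,34,-47)
river: ρ → (-47,60,9)
river: ρ → (9,66,-26)
river: ρ → (-26,38,37)
river: ρ → (37,36,-27)
closes: descent 0, river 14
min |a| on river = 1

1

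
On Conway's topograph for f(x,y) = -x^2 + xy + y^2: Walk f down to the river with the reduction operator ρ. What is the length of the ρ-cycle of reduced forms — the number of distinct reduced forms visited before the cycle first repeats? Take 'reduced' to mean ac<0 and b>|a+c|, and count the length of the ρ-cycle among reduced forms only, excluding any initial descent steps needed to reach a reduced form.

D = 5, ⌊√D⌋ = 2
river: ρ → (1,1,-1)
river: ρ → (-1,1,1)
ρ-cycle length = 2 (tail of 0 descent steps not counted)

2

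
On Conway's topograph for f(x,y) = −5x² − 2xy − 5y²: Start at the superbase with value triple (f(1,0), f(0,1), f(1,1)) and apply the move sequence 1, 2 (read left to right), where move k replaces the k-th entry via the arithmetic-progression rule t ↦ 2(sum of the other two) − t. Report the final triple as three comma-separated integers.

start (-5,-5,-12) = (f(1,0),f(0,1),f(1,1))
replace slot 1: 2·((-5)+(-12)) − (-5) = -29 → (-29,-5,-12)
replace slot 2: 2·((-29)+(-12)) − (-5) = -77 → (-29,-77,-12)

-29,-77,-12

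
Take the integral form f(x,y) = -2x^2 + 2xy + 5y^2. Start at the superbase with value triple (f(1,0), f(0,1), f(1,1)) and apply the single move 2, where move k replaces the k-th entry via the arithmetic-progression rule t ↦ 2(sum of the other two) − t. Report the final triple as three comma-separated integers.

start (-2,5,5) = (f(1,0),f(0,1),f(1,1))
replace slot 2: 2·((-2)+5) − 5 = 1 → (-2,1,5)

-2,1,5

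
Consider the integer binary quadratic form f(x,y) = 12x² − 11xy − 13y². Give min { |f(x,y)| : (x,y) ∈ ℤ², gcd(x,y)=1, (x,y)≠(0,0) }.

descent: ρ → (-13,11,12)  [lands on river]
river: ρ → (12,13,-12)
river: ρ → (-12,11,13)
river: ρ → (13,15,-10)
river: ρ → (-10,25,3)
river: ρ → (3,23,-18)
river: ρ → (-18,13,8)
river: ρ → (8,19,-12)
river: ρ → (-12,5,15)
river: ρ → (15,25,-2)
river: ρ → (-2,27,2)
river: ρ → (2,25,-15)
river: ρ → (-15,5,12)
river: ρ → (12,19,-8)
river: ρ → (-8,13,18)
river: ρ → (18,23,-3)
river: ρ → (-3,25,10)
river: ρ → (10,15,-13)
closes: descent 1, river 18
min |a| on river = 2

2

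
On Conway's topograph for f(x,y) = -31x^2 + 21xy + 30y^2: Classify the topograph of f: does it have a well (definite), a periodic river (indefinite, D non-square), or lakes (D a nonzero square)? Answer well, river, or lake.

D = b²−4ac = 21² − 4·(-31)·30 = 4161
D > 0 non-square ⇒ indefinite ⇒ periodic river

river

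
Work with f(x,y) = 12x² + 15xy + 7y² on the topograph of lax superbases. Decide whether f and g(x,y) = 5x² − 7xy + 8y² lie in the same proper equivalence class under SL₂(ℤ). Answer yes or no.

D₁ = -111, D₂ = -111
f: translate: b→-9 (≡15 mod 24), so (12,15,7)→(12,-9,4)
f: flip: (12,-9,4)→(4,9,12)
f: translate: b→1 (≡9 mod 8), so (4,9,12)→(4,1,7)
f: reduced (well bottom): (4,1,7) with a≤c, −a<b≤a
g: translate: b→3 (≡-7 mod 10), so (5,-7,8)→(5,3,6)
g: reduced (well bottom): (5,3,6) with a≤c, −a<b≤a
reduced forms (4, 1, 7) vs (5, 3, 6) ⇒ inequivalent

no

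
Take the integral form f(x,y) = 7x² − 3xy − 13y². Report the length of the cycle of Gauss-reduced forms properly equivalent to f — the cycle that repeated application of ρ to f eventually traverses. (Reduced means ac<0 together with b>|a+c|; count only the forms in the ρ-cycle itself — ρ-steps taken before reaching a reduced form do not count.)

D = 373, ⌊√D⌋ = 19
descent: ρ → (-13,3,7)
descent: ρ → (7,11,-9)  [lands on river]
river: ρ → (-9,7,9)
river: ρ → (9,11,-7)
river: ρ → (-7,17,3)
river: ρ → (3,19,-1)
river: ρ → (-1,19,3)
river: ρ → (3,17,-7)
river: ρ → (-7,11,9)
river: ρ → (9,7,-9)
river: ρ → (-9,11,7)
river: ρ → (7,17,-3)
river: ρ → (-3,19,1)
river: ρ → (1,19,-3)
river: ρ → (-3,17,7)
ρ-cycle length = 14 (tail of 2 descent steps not counted)

14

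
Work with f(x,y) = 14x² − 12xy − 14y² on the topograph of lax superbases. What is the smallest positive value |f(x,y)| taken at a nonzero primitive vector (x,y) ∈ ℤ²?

descent: ρ → (-14,12,14)  [lands on river]
river: ρ → (14,16,-12)
river: ρ → (-12,8,18)
river: ρ → (18,28,-2)
river: ρ → (-2,28,18)
river: ρ → (18,8,-12)
river: ρ → (-12,16,14)
river: ρ → (14,12,-14)
river: ρ → (-14,16,12)
river: ρ → (12,8,-18)
river: ρ → (-18,28,2)
river: ρ → (2,28,-18)
river: ρ → (-18,8,12)
river: ρ → (12,16,-14)
closes: descent 1, river 14
min |a| on river = 2

2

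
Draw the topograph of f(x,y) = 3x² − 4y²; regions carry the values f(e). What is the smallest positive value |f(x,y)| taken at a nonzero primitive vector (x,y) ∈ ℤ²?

descent: ρ → (-4,0,3)
descent: ρ → (3,6,-1)  [lands on river]
river: ρ → (-1,6,3)
closes: descent 2, river 2
min |a| on river = 1

1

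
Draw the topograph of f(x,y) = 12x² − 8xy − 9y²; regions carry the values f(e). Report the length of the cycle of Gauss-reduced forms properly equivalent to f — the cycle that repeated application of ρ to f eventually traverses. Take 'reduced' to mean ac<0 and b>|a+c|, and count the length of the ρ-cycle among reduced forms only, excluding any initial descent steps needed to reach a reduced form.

D = 496, ⌊√D⌋ = 22
descent: ρ → (-9,8,12)  [lands on river]
river: ρ → (12,16,-5)
river: ρ → (-5,14,15)
river: ρ → (15,16,-4)
river: ρ → (-4,16,15)
river: ρ → (15,14,-5)
river: ρ → (-5,16,12)
river: ρ → (12,8,-9)
river: ρ → (-9,10,11)
river: ρ → (11,12,-8)
river: ρ → (-8,20,3)
river: ρ → (3,22,-1)
river: ρ → (-1,22,3)
river: ρ → (3,20,-8)
river: ρ → (-8,12,11)
river: ρ → (11,10,-9)
ρ-cycle length = 16 (tail of 1 descent step not counted)

16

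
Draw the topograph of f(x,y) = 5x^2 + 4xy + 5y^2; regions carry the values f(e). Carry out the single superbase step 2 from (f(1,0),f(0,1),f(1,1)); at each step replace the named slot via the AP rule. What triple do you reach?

start (5,5,14) = (f(1,0),f(0,1),f(1,1))
replace slot 2: 2·(5+14) − 5 = 33 → (5,33,14)

5,33,14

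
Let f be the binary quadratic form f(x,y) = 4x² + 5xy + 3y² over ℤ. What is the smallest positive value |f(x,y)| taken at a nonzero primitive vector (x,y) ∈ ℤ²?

translate: b→-3 (≡5 mod 8), so (4,5,3)→(4,-3,2)
flip: (4,-3,2)→(2,3,4)
translate: b→-1 (≡3 mod 4), so (2,3,4)→(2,-1,3)
reduced (well bottom): (2,-1,3) with a≤c, −a<b≤a
well minimum = a = 2

2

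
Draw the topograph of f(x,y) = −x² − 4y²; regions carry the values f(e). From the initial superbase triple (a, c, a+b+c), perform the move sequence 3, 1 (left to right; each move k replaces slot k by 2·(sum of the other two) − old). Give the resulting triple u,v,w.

start (-1,-4,-5) = (f(1,0),f(0,1),f(1,1))
replace slot 3: 2·((-1)+(-4)) − (-5) = -5 → (-1,-4,-5)
replace slot 1: 2·((-4)+(-5)) − (-1) = -17 → (-17,-4,-5)

-17,-4,-5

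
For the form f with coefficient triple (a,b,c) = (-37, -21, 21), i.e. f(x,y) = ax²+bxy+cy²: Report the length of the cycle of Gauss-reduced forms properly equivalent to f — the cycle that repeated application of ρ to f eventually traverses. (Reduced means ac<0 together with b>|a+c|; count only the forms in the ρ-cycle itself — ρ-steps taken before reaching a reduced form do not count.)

D = 3549, ⌊√D⌋ = 59
descent: ρ → (21,21,-37)  [lands on river]
river: ρ → (-37,53,5)
river: ρ → (5,57,-15)
river: ρ → (-15,33,41)
river: ρ → (41,49,-7)
river: ρ → (-7,49,41)
river: ρ → (41,33,-15)
river: ρ → (-15,57,5)
river: ρ → (5,53,-37)
river: ρ → (-37,21,21)
ρ-cycle length = 10 (tail of 1 descent step not counted)

10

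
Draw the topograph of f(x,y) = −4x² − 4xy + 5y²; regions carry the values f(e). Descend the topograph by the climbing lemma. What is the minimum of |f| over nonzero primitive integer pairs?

descent: ρ → (5,4,-4)  [lands on river]
river: ρ → (-4,4,5)
river: ρ → (5,6,-3)
river: ρ → (-3,6,5)
closes: descent 1, river 4
min |a| on river = 3

3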